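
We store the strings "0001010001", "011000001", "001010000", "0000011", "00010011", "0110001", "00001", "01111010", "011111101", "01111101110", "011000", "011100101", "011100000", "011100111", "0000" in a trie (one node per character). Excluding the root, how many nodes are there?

58

Trace insertions, counting only characters that open a new branch:
  "0001010001" → 10 new (0, 0, 0, 1, 0, 1, 0, 0, 0, 1)
  "011000001" → prefix "0" already present; 8 new (1, 1, 0, 0, 0, 0, 0, 1)
  "001010000" → prefix "00" already present; 7 new (1, 0, 1, 0, 0, 0, 0)
  "0000011" → prefix "000" already present; 4 new (0, 0, 1, 1)
  "00010011" → prefix "00010" already present; 3 new (0, 1, 1)
  "0110001" → prefix "011000" already present; 1 new (1)
  "00001" → prefix "0000" already present; 1 new (1)
  "01111010" → prefix "011" already present; 5 new (1, 1, 0, 1, 0)
  "011111101" → prefix "01111" already present; 4 new (1, 1, 0, 1)
  "01111101110" → prefix "011111" already present; 5 new (0, 1, 1, 1, 0)
  "011000" → prefix "011000" already present; 0 new (none)
  "011100101" → prefix "0111" already present; 5 new (0, 0, 1, 0, 1)
  "011100000" → prefix "011100" already present; 3 new (0, 0, 0)
  "011100111" → prefix "0111001" already present; 2 new (1, 1)
  "0000" → prefix "0000" already present; 0 new (none)
Total nodes = 10 + 8 + 7 + 4 + 3 + 1 + 1 + 5 + 4 + 5 + 0 + 5 + 3 + 2 + 0 = 58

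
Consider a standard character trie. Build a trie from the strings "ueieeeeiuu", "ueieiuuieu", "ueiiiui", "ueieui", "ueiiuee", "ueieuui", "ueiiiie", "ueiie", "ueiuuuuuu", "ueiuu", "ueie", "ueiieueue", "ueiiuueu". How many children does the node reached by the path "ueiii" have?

The children of the "ueiii" node are the distinct next characters among strings starting with "ueiii".
Characters that immediately follow "ueiii" among the stored strings: {i, u}.
That node has 2 child edges.

2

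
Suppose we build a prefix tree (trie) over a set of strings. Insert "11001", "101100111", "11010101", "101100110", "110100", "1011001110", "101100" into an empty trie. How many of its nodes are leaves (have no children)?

A leaf is a node with no children — equivalently, the end of a word that is not a proper prefix of any other stored word.
Those words: "101100110", "1011001110", "11001", "110100", "11010101"
Leaf count: 5

5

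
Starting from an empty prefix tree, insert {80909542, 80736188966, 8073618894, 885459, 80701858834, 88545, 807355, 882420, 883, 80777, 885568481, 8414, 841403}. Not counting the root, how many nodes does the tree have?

51

Trace insertions, counting only characters that open a new branch:
  "80909542" → 8 new (8, 0, 9, 0, 9, 5, 4, 2)
  "80736188966" → prefix "80" already present; 9 new (7, 3, 6, 1, 8, 8, 9, 6, 6)
  "8073618894" → prefix "807361889" already present; 1 new (4)
  "885459" → prefix "8" already present; 5 new (8, 5, 4, 5, 9)
  "80701858834" → prefix "807" already present; 8 new (0, 1, 8, 5, 8, 8, 3, 4)
  "88545" → prefix "88545" already present; 0 new (none)
  "807355" → prefix "8073" already present; 2 new (5, 5)
  "882420" → prefix "88" already present; 4 new (2, 4, 2, 0)
  "883" → prefix "88" already present; 1 new (3)
  "80777" → prefix "807" already present; 2 new (7, 7)
  "885568481" → prefix "885" already present; 6 new (5, 6, 8, 4, 8, 1)
  "8414" → prefix "8" already present; 3 new (4, 1, 4)
  "841403" → prefix "8414" already present; 2 new (0, 3)
Total nodes = 8 + 9 + 1 + 5 + 8 + 0 + 2 + 4 + 1 + 2 + 6 + 3 + 2 = 51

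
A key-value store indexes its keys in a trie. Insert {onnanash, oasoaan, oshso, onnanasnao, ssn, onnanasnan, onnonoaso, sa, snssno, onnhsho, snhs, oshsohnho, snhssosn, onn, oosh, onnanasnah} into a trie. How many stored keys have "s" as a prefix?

5

Filter for entries beginning with "s":
Words under "s": sa, snhs, snhssosn, snssno, ssn
Count: 5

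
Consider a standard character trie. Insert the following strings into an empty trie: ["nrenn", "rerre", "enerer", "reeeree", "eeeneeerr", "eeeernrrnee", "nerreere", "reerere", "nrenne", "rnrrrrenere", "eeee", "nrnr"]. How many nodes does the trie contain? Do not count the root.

For each word, the new-node count is its length minus the longest prefix already in the trie:
  "nrenn" → 5 new (n, r, e, n, n)
  "rerre" → 5 new (r, e, r, r, e)
  "enerer" → 6 new (e, n, e, r, e, r)
  "reeeree" → prefix "re" already present; 5 new (e, e, r, e, e)
  "eeeneeerr" → prefix "e" already present; 8 new (e, e, n, e, e, e, r, r)
  "eeeernrrnee" → prefix "eee" already present; 8 new (e, r, n, r, r, n, e, e)
  "nerreere" → prefix "n" already present; 7 new (e, r, r, e, e, r, e)
  "reerere" → prefix "ree" already present; 4 new (r, e, r, e)
  "nrenne" → prefix "nrenn" already present; 1 new (e)
  "rnrrrrenere" → prefix "r" already present; 10 new (n, r, r, r, r, e, n, e, r, e)
  "eeee" → prefix "eeee" already present; 0 new (none)
  "nrnr" → prefix "nr" already present; 2 new (n, r)
Total nodes = 5 + 5 + 6 + 5 + 8 + 8 + 7 + 4 + 1 + 10 + 0 + 2 = 61

61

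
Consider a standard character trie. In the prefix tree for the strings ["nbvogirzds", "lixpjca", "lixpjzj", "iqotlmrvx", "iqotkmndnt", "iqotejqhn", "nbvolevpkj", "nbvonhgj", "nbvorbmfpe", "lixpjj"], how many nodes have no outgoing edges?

10

A leaf is a node with no children — equivalently, the end of a word that is not a proper prefix of any other stored word.
Those words: "iqotejqhn", "iqotkmndnt", "iqotlmrvx", "lixpjca", "lixpjj", "lixpjzj", "nbvogirzds", "nbvolevpkj", "nbvonhgj", "nbvorbmfpe"
Leaf count: 10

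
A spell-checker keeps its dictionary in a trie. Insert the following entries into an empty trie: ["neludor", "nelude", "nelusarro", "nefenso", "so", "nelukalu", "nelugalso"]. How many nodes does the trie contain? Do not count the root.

29

Insert word by word; a character creates a node only if that edge doesn't already exist:
  "neludor" → 7 new (n, e, l, u, d, o, r)
  "nelude" → prefix "nelud" already present; 1 new (e)
  "nelusarro" → prefix "nelu" already present; 5 new (s, a, r, r, o)
  "nefenso" → prefix "ne" already present; 5 new (f, e, n, s, o)
  "so" → 2 new (s, o)
  "nelukalu" → prefix "nelu" already present; 4 new (k, a, l, u)
  "nelugalso" → prefix "nelu" already present; 5 new (g, a, l, s, o)
Total nodes = 7 + 1 + 5 + 5 + 2 + 4 + 5 = 29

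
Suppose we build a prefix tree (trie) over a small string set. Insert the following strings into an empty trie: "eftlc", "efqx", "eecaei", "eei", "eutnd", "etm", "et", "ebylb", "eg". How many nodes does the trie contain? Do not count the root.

24

Trie structure (* marks end of a word):
(root)
└─ e
   ├─ b
   │  └─ y
   │     └─ l
   │        └─ b *
   ├─ e
   │  ├─ c
   │  │  └─ a
   │  │     └─ e
   │  │        └─ i *
   │  └─ i *
   ├─ f
   │  ├─ q
   │  │  └─ x *
   │  └─ t
   │     └─ l
   │        └─ c *
   ├─ g *
   ├─ t *
   │  └─ m *
   └─ u
      └─ t
         └─ n
            └─ d *
Counting every labelled node above: 24.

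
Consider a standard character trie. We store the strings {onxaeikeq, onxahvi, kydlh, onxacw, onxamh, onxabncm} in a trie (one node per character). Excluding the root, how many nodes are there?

For each word, the new-node count is its length minus the longest prefix already in the trie:
  "onxaeikeq" → 9 new (o, n, x, a, e, i, k, e, q)
  "onxahvi" → prefix "onxa" already present; 3 new (h, v, i)
  "kydlh" → 5 new (k, y, d, l, h)
  "onxacw" → prefix "onxa" already present; 2 new (c, w)
  "onxamh" → prefix "onxa" already present; 2 new (m, h)
  "onxabncm" → prefix "onxa" already present; 4 new (b, n, c, m)
Total nodes = 9 + 3 + 5 + 2 + 2 + 4 = 25

25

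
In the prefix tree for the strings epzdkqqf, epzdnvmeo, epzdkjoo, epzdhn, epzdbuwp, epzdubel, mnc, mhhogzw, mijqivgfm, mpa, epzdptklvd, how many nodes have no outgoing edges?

Leaves are exactly the stored words that no other stored word extends.
Those words: "epzdbuwp", "epzdhn", "epzdkjoo", "epzdkqqf", "epzdnvmeo", "epzdptklvd", "epzdubel", "mhhogzw", "mijqivgfm", "mnc", "mpa"
Leaf count: 11

11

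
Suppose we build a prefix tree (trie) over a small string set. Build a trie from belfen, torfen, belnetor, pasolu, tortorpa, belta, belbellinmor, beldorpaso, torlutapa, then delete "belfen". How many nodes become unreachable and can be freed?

3

Walk "belfen" from the leaf back toward the root, removing each node that no remaining word uses.
The suffix "fen" (3 nodes) is used only by "belfen"; the node for "bel" still has the child "n", so pruning stops there.
Nodes removed: 3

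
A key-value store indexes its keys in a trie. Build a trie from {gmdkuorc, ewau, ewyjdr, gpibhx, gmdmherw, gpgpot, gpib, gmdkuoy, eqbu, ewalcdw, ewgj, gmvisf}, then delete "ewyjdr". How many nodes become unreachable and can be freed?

Walk "ewyjdr" from the leaf back toward the root, removing each node that no remaining word uses.
The suffix "yjdr" (4 nodes) is used only by "ewyjdr"; the node for "ew" still has the child "a", so pruning stops there.
Nodes removed: 4

4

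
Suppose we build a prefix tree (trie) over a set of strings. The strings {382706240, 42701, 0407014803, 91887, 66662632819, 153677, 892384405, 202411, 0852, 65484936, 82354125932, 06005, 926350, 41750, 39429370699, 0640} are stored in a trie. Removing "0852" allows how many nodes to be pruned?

3

Walk "0852" from the leaf back toward the root, removing each node that no remaining word uses.
The suffix "852" (3 nodes) is used only by "0852"; the node for "0" still has the child "4", so pruning stops there.
Nodes removed: 3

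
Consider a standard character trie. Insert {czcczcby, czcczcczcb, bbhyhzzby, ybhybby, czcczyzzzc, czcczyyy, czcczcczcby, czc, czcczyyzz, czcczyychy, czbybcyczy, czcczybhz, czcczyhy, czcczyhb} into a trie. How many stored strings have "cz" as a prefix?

Filter for entries beginning with "cz":
Words under "cz": czbybcyczy, czc, czcczcby, czcczcczcb, czcczcczcby, czcczybhz, czcczyhb, czcczyhy, czcczyychy, czcczyyy, czcczyyzz, czcczyzzzc
Count: 12

12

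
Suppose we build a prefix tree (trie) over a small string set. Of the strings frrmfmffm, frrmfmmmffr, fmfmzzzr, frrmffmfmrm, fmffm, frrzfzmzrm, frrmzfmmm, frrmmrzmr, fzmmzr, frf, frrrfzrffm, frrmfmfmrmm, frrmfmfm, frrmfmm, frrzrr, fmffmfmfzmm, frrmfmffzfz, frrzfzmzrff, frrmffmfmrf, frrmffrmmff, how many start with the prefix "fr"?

Traverse to the node for "fr", then collect every word in that subtree.
Words under "fr": frf, frrmffmfmrf, frrmffmfmrm, frrmffrmmff, frrmfmffm, frrmfmffzfz, frrmfmfm, frrmfmfmrmm, frrmfmm, frrmfmmmffr, frrmmrzmr, frrmzfmmm, frrrfzrffm, frrzfzmzrff, frrzfzmzrm, frrzrr
Count: 16

16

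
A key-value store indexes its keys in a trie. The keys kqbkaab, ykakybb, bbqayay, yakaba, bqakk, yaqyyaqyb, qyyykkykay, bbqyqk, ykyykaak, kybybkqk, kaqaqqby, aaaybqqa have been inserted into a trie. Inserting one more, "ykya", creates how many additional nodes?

1

Walking "ykya" from the root, the first 3 characters ("yky") follow existing edges; "a" is the first miss.
So 4 − 3 = 1 new nodes.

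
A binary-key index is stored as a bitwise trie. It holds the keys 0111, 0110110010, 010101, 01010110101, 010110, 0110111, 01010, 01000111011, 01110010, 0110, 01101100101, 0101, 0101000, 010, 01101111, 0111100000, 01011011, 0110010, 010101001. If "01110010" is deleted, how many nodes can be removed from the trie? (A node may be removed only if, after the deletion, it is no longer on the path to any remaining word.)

After clearing the end-marker at "01110010", prune upward until reaching a node still needed by another word.
The suffix "0010" (4 nodes) is used only by "01110010"; the node for "0111" still has the child "1", so pruning stops there.
Nodes removed: 4

4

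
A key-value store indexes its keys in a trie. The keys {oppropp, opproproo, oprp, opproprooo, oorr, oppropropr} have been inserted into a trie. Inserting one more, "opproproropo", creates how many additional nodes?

4

The longest prefix of "opproproropo" already in the trie is "oppropro" (length 8).
Each of the 4 remaining characters creates one node.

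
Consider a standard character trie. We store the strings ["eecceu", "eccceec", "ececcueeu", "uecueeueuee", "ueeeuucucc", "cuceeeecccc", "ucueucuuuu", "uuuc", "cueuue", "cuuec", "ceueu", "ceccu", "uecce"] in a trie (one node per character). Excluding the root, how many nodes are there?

77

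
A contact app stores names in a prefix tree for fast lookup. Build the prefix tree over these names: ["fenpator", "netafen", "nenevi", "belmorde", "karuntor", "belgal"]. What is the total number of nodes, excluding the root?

Trie structure (* marks end of a word):
(root)
├─ b
│  └─ e
│     └─ l
│        ├─ g
│        │  └─ a
│        │     └─ l *
│        └─ m
│           └─ o
│              └─ r
│                 └─ d
│                    └─ e *
├─ f
│  └─ e
│     └─ n
│        └─ p
│           └─ a
│              └─ t
│                 └─ o
│                    └─ r *
├─ k
│  └─ a
│     └─ r
│        └─ u
│           └─ n
│              └─ t
│                 └─ o
│                    └─ r *
└─ n
   └─ e
      ├─ n
      │  └─ e
      │     └─ v
      │        └─ i *
      └─ t
         └─ a
            └─ f
               └─ e
                  └─ n *
Counting every labelled node above: 38.

38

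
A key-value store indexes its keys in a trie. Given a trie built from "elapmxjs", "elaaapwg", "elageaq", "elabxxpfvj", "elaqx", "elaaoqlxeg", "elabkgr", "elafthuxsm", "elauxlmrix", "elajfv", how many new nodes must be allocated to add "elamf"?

The longest prefix of "elamf" already in the trie is "ela" (length 3).
Each of the 2 remaining characters creates one node.

2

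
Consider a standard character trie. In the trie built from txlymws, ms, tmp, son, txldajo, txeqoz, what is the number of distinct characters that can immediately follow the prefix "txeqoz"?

0

Follow the path "txeqoz" to its node, then look at its outgoing edges.
No stored string extends past "txeqoz".
That node has 0 child edges.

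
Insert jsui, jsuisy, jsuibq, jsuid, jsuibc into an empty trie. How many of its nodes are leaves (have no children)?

Leaves are exactly the stored words that no other stored word extends.
Those words: "jsuibc", "jsuibq", "jsuid", "jsuisy"
Leaf count: 4

4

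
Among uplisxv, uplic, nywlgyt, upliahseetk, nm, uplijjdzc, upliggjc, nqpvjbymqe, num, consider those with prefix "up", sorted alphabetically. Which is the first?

upliahseetk

Words with prefix "up", in lexicographic order: "upliahseetk", "uplic", "upliggjc", "uplijjdzc", "uplisxv"
The 1st is upliahseetk.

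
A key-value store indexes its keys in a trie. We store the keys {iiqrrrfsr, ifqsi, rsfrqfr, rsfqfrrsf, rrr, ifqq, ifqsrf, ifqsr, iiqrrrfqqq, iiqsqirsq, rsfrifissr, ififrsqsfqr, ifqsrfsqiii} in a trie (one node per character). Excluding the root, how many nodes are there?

Trace insertions, counting only characters that open a new branch:
  "iiqrrrfsr" → 9 new (i, i, q, r, r, r, f, s, r)
  "ifqsi" → prefix "i" already present; 4 new (f, q, s, i)
  "rsfrqfr" → 7 new (r, s, f, r, q, f, r)
  "rsfqfrrsf" → prefix "rsf" already present; 6 new (q, f, r, r, s, f)
  "rrr" → prefix "r" already present; 2 new (r, r)
  "ifqq" → prefix "ifq" already present; 1 new (q)
  "ifqsrf" → prefix "ifqs" already present; 2 new (r, f)
  "ifqsr" → prefix "ifqsr" already present; 0 new (none)
  "iiqrrrfqqq" → prefix "iiqrrrf" already present; 3 new (q, q, q)
  "iiqsqirsq" → prefix "iiq" already present; 6 new (s, q, i, r, s, q)
  "rsfrifissr" → prefix "rsfr" already present; 6 new (i, f, i, s, s, r)
  "ififrsqsfqr" → prefix "if" already present; 9 new (i, f, r, s, q, s, f, q, r)
  "ifqsrfsqiii" → prefix "ifqsrf" already present; 5 new (s, q, i, i, i)
Total nodes = 9 + 4 + 7 + 6 + 2 + 1 + 2 + 0 + 3 + 6 + 6 + 9 + 5 = 60

60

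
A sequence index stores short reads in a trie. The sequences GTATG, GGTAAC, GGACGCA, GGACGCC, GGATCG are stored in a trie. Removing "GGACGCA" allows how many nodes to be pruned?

1

Walk "GGACGCA" from the leaf back toward the root, removing each node that no remaining word uses.
The suffix "A" (1 node) is used only by "GGACGCA"; the node for "GGACGC" still has the child "C", so pruning stops there.
Nodes removed: 1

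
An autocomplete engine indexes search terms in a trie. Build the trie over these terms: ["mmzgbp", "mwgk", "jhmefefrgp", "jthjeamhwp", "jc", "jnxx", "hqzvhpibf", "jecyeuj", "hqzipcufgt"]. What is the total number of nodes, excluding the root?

Trace insertions, counting only characters that open a new branch:
  "mmzgbp" → 6 new (m, m, z, g, b, p)
  "mwgk" → prefix "m" already present; 3 new (w, g, k)
  "jhmefefrgp" → 10 new (j, h, m, e, f, e, f, r, g, p)
  "jthjeamhwp" → prefix "j" already present; 9 new (t, h, j, e, a, m, h, w, p)
  "jc" → prefix "j" already present; 1 new (c)
  "jnxx" → prefix "j" already present; 3 new (n, x, x)
  "hqzvhpibf" → 9 new (h, q, z, v, h, p, i, b, f)
  "jecyeuj" → prefix "j" already present; 6 new (e, c, y, e, u, j)
  "hqzipcufgt" → prefix "hqz" already present; 7 new (i, p, c, u, f, g, t)
Total nodes = 6 + 3 + 10 + 9 + 1 + 3 + 9 + 6 + 7 = 54

54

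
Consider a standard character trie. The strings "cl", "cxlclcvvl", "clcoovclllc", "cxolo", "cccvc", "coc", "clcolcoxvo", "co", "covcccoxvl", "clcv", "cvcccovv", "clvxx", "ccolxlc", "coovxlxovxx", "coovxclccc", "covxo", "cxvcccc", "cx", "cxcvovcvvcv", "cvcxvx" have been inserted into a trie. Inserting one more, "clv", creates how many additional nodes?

0

"clv" is already a full path in the trie; only an end-marker is added.
No new nodes are needed: 0.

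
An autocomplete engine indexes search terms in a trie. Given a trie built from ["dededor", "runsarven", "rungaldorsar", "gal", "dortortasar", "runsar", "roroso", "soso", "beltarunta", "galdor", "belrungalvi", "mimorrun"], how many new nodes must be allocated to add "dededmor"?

3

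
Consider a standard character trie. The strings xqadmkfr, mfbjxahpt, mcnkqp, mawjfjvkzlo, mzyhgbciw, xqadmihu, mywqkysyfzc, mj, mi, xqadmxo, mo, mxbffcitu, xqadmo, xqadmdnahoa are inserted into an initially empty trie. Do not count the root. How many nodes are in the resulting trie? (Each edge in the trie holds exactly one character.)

73

For each word, the new-node count is its length minus the longest prefix already in the trie:
  "xqadmkfr" → 8 new (x, q, a, d, m, k, f, r)
  "mfbjxahpt" → 9 new (m, f, b, j, x, a, h, p, t)
  "mcnkqp" → prefix "m" already present; 5 new (c, n, k, q, p)
  "mawjfjvkzlo" → prefix "m" already present; 10 new (a, w, j, f, j, v, k, z, l, o)
  "mzyhgbciw" → prefix "m" already present; 8 new (z, y, h, g, b, c, i, w)
  "xqadmihu" → prefix "xqadm" already present; 3 new (i, h, u)
  "mywqkysyfzc" → prefix "m" already present; 10 new (y, w, q, k, y, s, y, f, z, c)
  "mj" → prefix "m" already present; 1 new (j)
  "mi" → prefix "m" already present; 1 new (i)
  "xqadmxo" → prefix "xqadm" already present; 2 new (x, o)
  "mo" → prefix "m" already present; 1 new (o)
  "mxbffcitu" → prefix "m" already present; 8 new (x, b, f, f, c, i, t, u)
  "xqadmo" → prefix "xqadm" already present; 1 new (o)
  "xqadmdnahoa" → prefix "xqadm" already present; 6 new (d, n, a, h, o, a)
Total nodes = 8 + 9 + 5 + 10 + 8 + 3 + 10 + 1 + 1 + 2 + 1 + 8 + 1 + 6 = 73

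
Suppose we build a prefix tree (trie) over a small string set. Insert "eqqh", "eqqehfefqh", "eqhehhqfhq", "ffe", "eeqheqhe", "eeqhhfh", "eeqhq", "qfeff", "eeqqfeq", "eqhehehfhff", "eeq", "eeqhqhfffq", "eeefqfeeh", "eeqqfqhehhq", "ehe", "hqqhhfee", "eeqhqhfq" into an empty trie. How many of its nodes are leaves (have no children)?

A leaf is a node with no children — equivalently, the end of a word that is not a proper prefix of any other stored word.
Those words: "eeefqfeeh", "eeqheqhe", "eeqhhfh", "eeqhqhfffq", "eeqhqhfq", "eeqqfeq", "eeqqfqhehhq", "ehe", "eqhehehfhff", "eqhehhqfhq", "eqqehfefqh", "eqqh", "ffe", "hqqhhfee", "qfeff"
Leaf count: 15

15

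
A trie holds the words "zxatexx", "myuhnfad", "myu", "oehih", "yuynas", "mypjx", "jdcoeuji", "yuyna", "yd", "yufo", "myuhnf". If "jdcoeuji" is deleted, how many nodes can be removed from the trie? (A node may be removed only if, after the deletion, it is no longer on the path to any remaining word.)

After clearing the end-marker at "jdcoeuji", prune upward until reaching a node still needed by another word.
No other word shares any prefix with "jdcoeuji", so all 8 of its nodes go.
Nodes removed: 8

8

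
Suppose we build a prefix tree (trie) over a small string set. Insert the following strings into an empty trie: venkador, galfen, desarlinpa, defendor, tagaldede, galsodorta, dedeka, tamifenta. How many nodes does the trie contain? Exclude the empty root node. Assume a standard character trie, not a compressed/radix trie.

Insert word by word; a character creates a node only if that edge doesn't already exist:
  "venkador" → 8 new (v, e, n, k, a, d, o, r)
  "galfen" → 6 new (g, a, l, f, e, n)
  "desarlinpa" → 10 new (d, e, s, a, r, l, i, n, p, a)
  "defendor" → prefix "de" already present; 6 new (f, e, n, d, o, r)
  "tagaldede" → 9 new (t, a, g, a, l, d, e, d, e)
  "galsodorta" → prefix "gal" already present; 7 new (s, o, d, o, r, t, a)
  "dedeka" → prefix "de" already present; 4 new (d, e, k, a)
  "tamifenta" → prefix "ta" already present; 7 new (m, i, f, e, n, t, a)
Total nodes = 8 + 6 + 10 + 6 + 9 + 7 + 4 + 7 = 57

57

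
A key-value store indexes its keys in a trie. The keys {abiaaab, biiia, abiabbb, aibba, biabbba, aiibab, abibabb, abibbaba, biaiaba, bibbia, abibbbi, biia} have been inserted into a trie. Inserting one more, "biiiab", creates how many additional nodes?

1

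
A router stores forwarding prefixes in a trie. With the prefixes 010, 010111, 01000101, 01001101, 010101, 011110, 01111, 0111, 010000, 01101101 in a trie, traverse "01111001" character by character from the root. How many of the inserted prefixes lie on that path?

3

Traverse "01111001" character by character; count nodes along the way that are marked as word ends.
Prefixes of the query that are stored words: "0111", "01111", "011110"
Count: 3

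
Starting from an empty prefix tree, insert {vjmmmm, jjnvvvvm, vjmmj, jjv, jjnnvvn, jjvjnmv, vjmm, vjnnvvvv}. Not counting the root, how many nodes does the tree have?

30

Trie structure (* marks end of a word):
(root)
├─ j
│  └─ j
│     ├─ n
│     │  ├─ n
│     │  │  └─ v
│     │  │     └─ v
│     │  │        └─ n *
│     │  └─ v
│     │     └─ v
│     │        └─ v
│     │           └─ v
│     │              └─ m *
│     └─ v *
│        └─ j
│           └─ n
│              └─ m
│                 └─ v *
└─ v
   └─ j
      ├─ m
      │  └─ m *
      │     ├─ j *
      │     └─ m
      │        └─ m *
      └─ n
         └─ n
            └─ v
               └─ v
                  └─ v
                     └─ v *
Counting every labelled node above: 30.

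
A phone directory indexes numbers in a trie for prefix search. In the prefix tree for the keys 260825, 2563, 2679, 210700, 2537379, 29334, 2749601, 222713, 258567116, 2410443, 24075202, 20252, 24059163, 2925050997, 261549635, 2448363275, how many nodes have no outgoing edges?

16

Leaves are exactly the stored words that no other stored word extends.
Those words: "20252", "210700", "222713", "24059163", "24075202", "2410443", "2448363275", "2537379", "2563", "258567116", "260825", "261549635", "2679", "2749601", "2925050997", "29334"
Leaf count: 16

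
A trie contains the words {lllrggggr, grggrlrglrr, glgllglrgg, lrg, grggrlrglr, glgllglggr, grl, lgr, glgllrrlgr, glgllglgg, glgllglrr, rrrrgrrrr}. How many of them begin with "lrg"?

1

Traverse to the node for "lrg", then collect every word in that subtree.
Matches: "lrg"
Count: 1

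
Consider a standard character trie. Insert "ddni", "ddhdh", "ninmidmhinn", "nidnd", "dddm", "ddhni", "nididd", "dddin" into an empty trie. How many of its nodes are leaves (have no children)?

8

Leaves are exactly the stored words that no other stored word extends.
Those words: "dddin", "dddm", "ddhdh", "ddhni", "ddni", "nididd", "nidnd", "ninmidmhinn"
Leaf count: 8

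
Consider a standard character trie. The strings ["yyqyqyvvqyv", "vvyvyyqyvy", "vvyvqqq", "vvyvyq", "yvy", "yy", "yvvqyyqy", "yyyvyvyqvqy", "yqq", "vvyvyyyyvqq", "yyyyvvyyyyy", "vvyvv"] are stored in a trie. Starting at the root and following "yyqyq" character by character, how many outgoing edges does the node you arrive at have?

1

Walk "yyqyq" from the root, arriving at one node.
Characters that immediately follow "yyqyq" among the stored strings: {y}.
That node has 1 child edge.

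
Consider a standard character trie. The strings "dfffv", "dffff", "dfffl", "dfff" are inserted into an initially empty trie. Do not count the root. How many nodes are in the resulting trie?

Trie structure (* marks end of a word):
(root)
└─ d
   └─ f
      └─ f
         └─ f *
            ├─ f *
            ├─ l *
            └─ v *
Counting every labelled node above: 7.

7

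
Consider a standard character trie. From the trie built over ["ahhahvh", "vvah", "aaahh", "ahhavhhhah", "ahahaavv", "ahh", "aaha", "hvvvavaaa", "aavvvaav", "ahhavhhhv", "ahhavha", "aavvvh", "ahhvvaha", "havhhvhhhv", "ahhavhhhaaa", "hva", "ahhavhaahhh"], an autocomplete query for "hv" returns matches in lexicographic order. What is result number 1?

DFS of the "hv" subtree visits, in order: "hva", "hvvvavaaa"
Position 1: hva

hva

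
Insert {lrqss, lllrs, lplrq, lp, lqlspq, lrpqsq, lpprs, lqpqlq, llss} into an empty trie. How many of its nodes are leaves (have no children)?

A leaf is a node with no children — equivalently, the end of a word that is not a proper prefix of any other stored word.
Those words: "lllrs", "llss", "lplrq", "lpprs", "lqlspq", "lqpqlq", "lrpqsq", "lrqss"
Leaf count: 8

8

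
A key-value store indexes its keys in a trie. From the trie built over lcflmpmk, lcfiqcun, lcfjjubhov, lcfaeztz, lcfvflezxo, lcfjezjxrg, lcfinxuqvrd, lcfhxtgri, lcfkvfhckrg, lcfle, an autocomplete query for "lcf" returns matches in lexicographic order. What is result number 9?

lcflmpmk

Words with prefix "lcf", in lexicographic order: "lcfaeztz", "lcfhxtgri", "lcfinxuqvrd", "lcfiqcun", "lcfjezjxrg", "lcfjjubhov", "lcfkvfhckrg", "lcfle", "lcflmpmk", "lcfvflezxo"
Position 9: lcflmpmk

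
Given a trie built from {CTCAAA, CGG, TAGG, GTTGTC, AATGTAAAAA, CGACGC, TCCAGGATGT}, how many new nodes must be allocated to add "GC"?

1

The longest prefix of "GC" already in the trie is "G" (length 1).
New nodes needed: |"GC"| − 1 = 2 − 1 = 1.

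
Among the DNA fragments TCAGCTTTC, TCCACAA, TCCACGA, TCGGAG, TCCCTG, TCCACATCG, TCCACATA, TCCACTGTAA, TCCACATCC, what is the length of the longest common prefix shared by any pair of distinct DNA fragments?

8

Look for the deepest trie node that still has at least two words in its subtree.
"TCCACATCC" and "TCCACATCG" agree on "TCCACATC" (8 characters) before diverging; nothing deeper is shared.
Longest shared-prefix length: 8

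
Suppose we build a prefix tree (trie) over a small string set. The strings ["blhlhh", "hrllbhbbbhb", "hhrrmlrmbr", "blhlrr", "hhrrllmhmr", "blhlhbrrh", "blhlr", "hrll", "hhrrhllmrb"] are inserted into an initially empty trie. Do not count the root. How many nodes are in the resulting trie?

44

For each word, the new-node count is its length minus the longest prefix already in the trie:
  "blhlhh" → 6 new (b, l, h, l, h, h)
  "hrllbhbbbhb" → 11 new (h, r, l, l, b, h, b, b, b, h, b)
  "hhrrmlrmbr" → prefix "h" already present; 9 new (h, r, r, m, l, r, m, b, r)
  "blhlrr" → prefix "blhl" already present; 2 new (r, r)
  "hhrrllmhmr" → prefix "hhrr" already present; 6 new (l, l, m, h, m, r)
  "blhlhbrrh" → prefix "blhlh" already present; 4 new (b, r, r, h)
  "blhlr" → prefix "blhlr" already present; 0 new (none)
  "hrll" → prefix "hrll" already present; 0 new (none)
  "hhrrhllmrb" → prefix "hhrr" already present; 6 new (h, l, l, m, r, b)
Total nodes = 6 + 11 + 9 + 2 + 6 + 4 + 0 + 0 + 6 = 44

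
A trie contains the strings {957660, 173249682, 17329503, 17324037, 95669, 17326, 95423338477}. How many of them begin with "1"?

4

Traverse to the node for "1", then collect every word in that subtree.
Matches: "17324037", "173249682", "17326", "17329503"
Count: 4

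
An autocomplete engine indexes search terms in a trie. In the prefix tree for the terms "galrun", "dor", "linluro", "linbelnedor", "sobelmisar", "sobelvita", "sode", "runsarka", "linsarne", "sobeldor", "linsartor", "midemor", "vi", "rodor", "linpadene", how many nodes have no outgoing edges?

Leaves are exactly the stored words that no other stored word extends.
Those words: "dor", "galrun", "linbelnedor", "linluro", "linpadene", "linsarne", "linsartor", "midemor", "rodor", "runsarka", "sobeldor", "sobelmisar", "sobelvita", "sode", "vi"
Leaf count: 15

15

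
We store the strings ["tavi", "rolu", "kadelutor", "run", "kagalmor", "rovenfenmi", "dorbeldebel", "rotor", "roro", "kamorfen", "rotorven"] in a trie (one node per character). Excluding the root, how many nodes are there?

Count nodes per top-level branch (shared prefixes stored once):
  'd'-branch (dorbeldebel): 11 nodes
  'k'-branch (kadelutor, kagalmor, kamorfen): 21 nodes
  'r'-branch (rolu, roro, rotor, rotorven, rovenfenmi, run): 22 nodes
  't'-branch (tavi): 4 nodes
Sum: 58

58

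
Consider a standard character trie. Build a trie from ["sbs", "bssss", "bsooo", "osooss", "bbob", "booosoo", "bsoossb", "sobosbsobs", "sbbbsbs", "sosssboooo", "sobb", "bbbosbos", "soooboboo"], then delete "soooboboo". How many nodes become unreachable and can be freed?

After clearing the end-marker at "soooboboo", prune upward until reaching a node still needed by another word.
The suffix "ooboboo" (7 nodes) is used only by "soooboboo"; the node for "so" still has the child "b", so pruning stops there.
Nodes removed: 7

7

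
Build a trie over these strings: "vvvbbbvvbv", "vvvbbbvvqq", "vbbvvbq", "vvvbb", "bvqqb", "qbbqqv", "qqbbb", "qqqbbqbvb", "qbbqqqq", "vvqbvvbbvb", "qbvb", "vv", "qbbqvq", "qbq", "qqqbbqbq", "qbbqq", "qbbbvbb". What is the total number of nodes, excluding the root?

Count nodes per top-level branch (shared prefixes stored once):
  'b'-branch (bvqqb): 5 nodes
  'q'-branch (qbbbvbb, qbbqq, qbbqqqq, qbbqqv, qbbqvq, qbq, qbvb, qqbbb, qqqbbqbq, qqqbbqbvb): 29 nodes
  'v'-branch (vbbvvbq, vv, vvqbvvbbvb, vvvbb, vvvbbbvvbv, vvvbbbvvqq): 26 nodes
Sum: 60

60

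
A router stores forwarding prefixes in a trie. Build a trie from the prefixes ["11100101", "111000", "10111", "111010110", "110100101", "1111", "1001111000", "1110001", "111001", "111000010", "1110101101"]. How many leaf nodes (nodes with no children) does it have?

Leaves are exactly the stored words that no other stored word extends.
Those words: "1001111000", "10111", "110100101", "111000010", "1110001", "11100101", "1110101101", "1111"
Leaf count: 8

8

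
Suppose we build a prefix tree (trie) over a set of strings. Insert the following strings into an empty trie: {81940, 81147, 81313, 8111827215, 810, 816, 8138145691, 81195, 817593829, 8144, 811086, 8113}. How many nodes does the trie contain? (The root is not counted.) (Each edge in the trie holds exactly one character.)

Trace insertions, counting only characters that open a new branch:
  "81940" → 5 new (8, 1, 9, 4, 0)
  "81147" → prefix "81" already present; 3 new (1, 4, 7)
  "81313" → prefix "81" already present; 3 new (3, 1, 3)
  "8111827215" → prefix "811" already present; 7 new (1, 8, 2, 7, 2, 1, 5)
  "810" → prefix "81" already present; 1 new (0)
  "816" → prefix "81" already present; 1 new (6)
  "8138145691" → prefix "813" already present; 7 new (8, 1, 4, 5, 6, 9, 1)
  "81195" → prefix "811" already present; 2 new (9, 5)
  "817593829" → prefix "81" already present; 7 new (7, 5, 9, 3, 8, 2, 9)
  "8144" → prefix "81" already present; 2 new (4, 4)
  "811086" → prefix "811" already present; 3 new (0, 8, 6)
  "8113" → prefix "811" already present; 1 new (3)
Total nodes = 5 + 3 + 3 + 7 + 1 + 1 + 7 + 2 + 7 + 2 + 3 + 1 = 42

42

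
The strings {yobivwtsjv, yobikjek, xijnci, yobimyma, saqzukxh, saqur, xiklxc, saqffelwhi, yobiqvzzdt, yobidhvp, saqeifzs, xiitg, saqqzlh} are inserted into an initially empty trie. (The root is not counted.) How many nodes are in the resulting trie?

Insert word by word; a character creates a node only if that edge doesn't already exist:
  "yobivwtsjv" → 10 new (y, o, b, i, v, w, t, s, j, v)
  "yobikjek" → prefix "yobi" already present; 4 new (k, j, e, k)
  "xijnci" → 6 new (x, i, j, n, c, i)
  "yobimyma" → prefix "yobi" already present; 4 new (m, y, m, a)
  "saqzukxh" → 8 new (s, a, q, z, u, k, x, h)
  "saqur" → prefix "saq" already present; 2 new (u, r)
  "xiklxc" → prefix "xi" already present; 4 new (k, l, x, c)
  "saqffelwhi" → prefix "saq" already present; 7 new (f, f, e, l, w, h, i)
  "yobiqvzzdt" → prefix "yobi" already present; 6 new (q, v, z, z, d, t)
  "yobidhvp" → prefix "yobi" already present; 4 new (d, h, v, p)
  "saqeifzs" → prefix "saq" already present; 5 new (e, i, f, z, s)
  "xiitg" → prefix "xi" already present; 3 new (i, t, g)
  "saqqzlh" → prefix "saq" already present; 4 new (q, z, l, h)
Total nodes = 10 + 4 + 6 + 4 + 8 + 2 + 4 + 7 + 6 + 4 + 5 + 3 + 4 = 67

67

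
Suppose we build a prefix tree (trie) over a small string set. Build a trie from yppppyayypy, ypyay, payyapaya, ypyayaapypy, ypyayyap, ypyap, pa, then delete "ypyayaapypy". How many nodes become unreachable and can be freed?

6

After clearing the end-marker at "ypyayaapypy", prune upward until reaching a node still needed by another word.
The suffix "aapypy" (6 nodes) is used only by "ypyayaapypy"; the node for "ypyay" still has the child "y", so pruning stops there.
Nodes removed: 6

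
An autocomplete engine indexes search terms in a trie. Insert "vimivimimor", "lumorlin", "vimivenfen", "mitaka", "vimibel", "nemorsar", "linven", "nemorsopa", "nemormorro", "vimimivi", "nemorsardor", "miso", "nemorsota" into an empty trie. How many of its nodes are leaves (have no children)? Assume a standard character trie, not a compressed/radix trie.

A leaf is a node with no children — equivalently, the end of a word that is not a proper prefix of any other stored word.
Those words: "linven", "lumorlin", "miso", "mitaka", "nemormorro", "nemorsardor", "nemorsopa", "nemorsota", "vimibel", "vimimivi", "vimivenfen", "vimivimimor"
Leaf count: 12

12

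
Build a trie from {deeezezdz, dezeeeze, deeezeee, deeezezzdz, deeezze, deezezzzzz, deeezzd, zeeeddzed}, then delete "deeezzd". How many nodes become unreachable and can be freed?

A node on "deeezzd"'s path can go only if nothing else ends at it or branches off below it.
The suffix "d" (1 node) is used only by "deeezzd"; the node for "deeezz" still has the child "e", so pruning stops there.
Nodes removed: 1

1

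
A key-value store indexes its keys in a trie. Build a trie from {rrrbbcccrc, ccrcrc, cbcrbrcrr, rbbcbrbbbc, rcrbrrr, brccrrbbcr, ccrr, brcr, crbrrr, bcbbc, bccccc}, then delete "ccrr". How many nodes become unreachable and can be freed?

1

Walk "ccrr" from the leaf back toward the root, removing each node that no remaining word uses.
The suffix "r" (1 node) is used only by "ccrr"; the node for "ccr" still has the child "c", so pruning stops there.
Nodes removed: 1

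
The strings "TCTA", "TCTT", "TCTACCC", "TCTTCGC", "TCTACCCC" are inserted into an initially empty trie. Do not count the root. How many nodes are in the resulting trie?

Trace insertions, counting only characters that open a new branch:
  "TCTA" → 4 new (T, C, T, A)
  "TCTT" → prefix "TCT" already present; 1 new (T)
  "TCTACCC" → prefix "TCTA" already present; 3 new (C, C, C)
  "TCTTCGC" → prefix "TCTT" already present; 3 new (C, G, C)
  "TCTACCCC" → prefix "TCTACCC" already present; 1 new (C)
Total nodes = 4 + 1 + 3 + 3 + 1 = 12

12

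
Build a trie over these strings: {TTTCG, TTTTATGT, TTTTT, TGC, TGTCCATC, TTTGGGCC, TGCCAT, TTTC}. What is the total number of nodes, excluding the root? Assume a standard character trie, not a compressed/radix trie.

Trace insertions, counting only characters that open a new branch:
  "TTTCG" → 5 new (T, T, T, C, G)
  "TTTTATGT" → prefix "TTT" already present; 5 new (T, A, T, G, T)
  "TTTTT" → prefix "TTTT" already present; 1 new (T)
  "TGC" → prefix "T" already present; 2 new (G, C)
  "TGTCCATC" → prefix "TG" already present; 6 new (T, C, C, A, T, C)
  "TTTGGGCC" → prefix "TTT" already present; 5 new (G, G, G, C, C)
  "TGCCAT" → prefix "TGC" already present; 3 new (C, A, T)
  "TTTC" → prefix "TTTC" already present; 0 new (none)
Total nodes = 5 + 5 + 1 + 2 + 6 + 5 + 3 + 0 = 27

27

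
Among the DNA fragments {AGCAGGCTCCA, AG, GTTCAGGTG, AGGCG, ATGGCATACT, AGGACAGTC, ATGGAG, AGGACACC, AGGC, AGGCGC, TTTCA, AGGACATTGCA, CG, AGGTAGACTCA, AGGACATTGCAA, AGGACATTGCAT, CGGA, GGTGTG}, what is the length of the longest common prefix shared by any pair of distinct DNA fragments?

11

Look for the deepest trie node that still has at least two words in its subtree.
e.g. "AGGACATTGCA" and "AGGACATTGCAA" share the prefix "AGGACATTGCA" of length 11; no pair shares a longer one.
Longest shared-prefix length: 11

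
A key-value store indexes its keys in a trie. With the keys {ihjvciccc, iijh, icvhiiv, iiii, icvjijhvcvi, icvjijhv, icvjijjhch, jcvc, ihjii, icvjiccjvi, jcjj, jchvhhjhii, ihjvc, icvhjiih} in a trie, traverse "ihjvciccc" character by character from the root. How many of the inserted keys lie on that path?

Traverse "ihjvciccc" character by character; count nodes along the way that are marked as word ends.
Prefixes of the query that are stored words: "ihjvc", "ihjvciccc"
Count: 2

2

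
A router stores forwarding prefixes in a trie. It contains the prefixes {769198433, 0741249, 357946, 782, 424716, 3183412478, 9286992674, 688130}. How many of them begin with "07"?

1

Walk to "07"; the words in its subtree are exactly those with that prefix.
Matches: "0741249"
Count: 1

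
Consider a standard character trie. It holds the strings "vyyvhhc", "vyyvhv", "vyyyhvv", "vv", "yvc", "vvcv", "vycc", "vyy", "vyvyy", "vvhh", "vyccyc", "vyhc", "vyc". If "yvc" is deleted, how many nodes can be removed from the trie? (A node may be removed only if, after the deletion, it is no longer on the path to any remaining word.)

After clearing the end-marker at "yvc", prune upward until reaching a node still needed by another word.
No other word shares any prefix with "yvc", so all 3 of its nodes go.
Nodes removed: 3

3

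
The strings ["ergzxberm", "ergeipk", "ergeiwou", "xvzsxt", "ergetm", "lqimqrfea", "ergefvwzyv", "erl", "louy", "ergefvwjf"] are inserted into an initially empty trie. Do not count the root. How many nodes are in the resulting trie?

45

Trace insertions, counting only characters that open a new branch:
  "ergzxberm" → 9 new (e, r, g, z, x, b, e, r, m)
  "ergeipk" → prefix "erg" already present; 4 new (e, i, p, k)
  "ergeiwou" → prefix "ergei" already present; 3 new (w, o, u)
  "xvzsxt" → 6 new (x, v, z, s, x, t)
  "ergetm" → prefix "erge" already present; 2 new (t, m)
  "lqimqrfea" → 9 new (l, q, i, m, q, r, f, e, a)
  "ergefvwzyv" → prefix "erge" already present; 6 new (f, v, w, z, y, v)
  "erl" → prefix "er" already present; 1 new (l)
  "louy" → prefix "l" already present; 3 new (o, u, y)
  "ergefvwjf" → prefix "ergefvw" already present; 2 new (j, f)
Total nodes = 9 + 4 + 3 + 6 + 2 + 9 + 6 + 1 + 3 + 2 = 45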